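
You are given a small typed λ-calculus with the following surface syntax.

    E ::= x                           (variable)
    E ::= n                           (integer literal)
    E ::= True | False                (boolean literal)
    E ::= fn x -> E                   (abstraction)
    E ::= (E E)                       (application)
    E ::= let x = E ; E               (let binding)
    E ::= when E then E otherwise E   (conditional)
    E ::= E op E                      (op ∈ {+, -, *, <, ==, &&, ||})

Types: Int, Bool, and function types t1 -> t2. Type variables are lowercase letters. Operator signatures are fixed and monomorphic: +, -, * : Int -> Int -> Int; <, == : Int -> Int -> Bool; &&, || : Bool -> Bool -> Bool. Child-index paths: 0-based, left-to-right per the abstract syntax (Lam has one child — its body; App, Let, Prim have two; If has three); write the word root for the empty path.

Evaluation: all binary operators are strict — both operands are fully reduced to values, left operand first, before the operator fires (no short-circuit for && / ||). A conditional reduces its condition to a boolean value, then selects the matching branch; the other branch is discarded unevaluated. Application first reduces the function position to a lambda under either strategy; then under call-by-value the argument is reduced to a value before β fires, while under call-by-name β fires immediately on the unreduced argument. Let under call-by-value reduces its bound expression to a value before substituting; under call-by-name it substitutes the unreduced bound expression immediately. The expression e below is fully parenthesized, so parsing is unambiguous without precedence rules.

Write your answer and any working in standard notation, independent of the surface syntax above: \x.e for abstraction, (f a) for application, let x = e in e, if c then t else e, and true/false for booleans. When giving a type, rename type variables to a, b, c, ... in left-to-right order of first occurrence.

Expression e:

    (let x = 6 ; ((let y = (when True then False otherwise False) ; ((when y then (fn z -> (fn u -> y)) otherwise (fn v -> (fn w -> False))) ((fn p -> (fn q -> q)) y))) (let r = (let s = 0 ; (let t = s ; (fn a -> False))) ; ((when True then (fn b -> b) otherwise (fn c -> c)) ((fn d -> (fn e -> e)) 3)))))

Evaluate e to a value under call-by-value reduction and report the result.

Trace:
step 0: (let x = 6 in ((let y = (if true then false else false) in ((if y then (\z.(\u.y)) else (\v.(\w.false))) ((\p.(\q.q)) y))) (let r = (let s = 0 in (let t = s in (\a.false))) in ((if true then (\b.b) else (\c.c)) ((\d.(\e.e)) 3)))))
step 1: [let@root] ((let y = (if true then false else false) in ((if y then (\z.(\u.y)) else (\v.(\w.false))) ((\p.(\q.q)) y))) (let r = (let s = 0 in (let t = s in (\a.false))) in ((if true then (\b.b) else (\c.c)) ((\d.(\e.e)) 3))))
step 2: [if@0.0] ((let y = false in ((if y then (\z.(\u.y)) else (\v.(\w.false))) ((\p.(\q.q)) y))) (let r = (let s = 0 in (let t = s in (\a.false))) in ((if true then (\b.b) else (\c.c)) ((\d.(\e.e)) 3))))
step 3: [let@0] (((if false then (\z.(\u.false)) else (\v.(\w.false))) ((\p.(\q.q)) false)) (let r = (let s = 0 in (let t = s in (\a.false))) in ((if true then (\b.b) else (\c.c)) ((\d.(\e.e)) 3))))
step 4: [if@0.0] (((\v.(\w.false)) ((\p.(\q.q)) false)) (let r = (let s = 0 in (let t = s in (\a.false))) in ((if true then (\b.b) else (\c.c)) ((\d.(\e.e)) 3))))
step 5: [beta@0.1] (((\v.(\w.false)) (\q.q)) (let r = (let s = 0 in (let t = s in (\a.false))) in ((if true then (\b.b) else (\c.c)) ((\d.(\e.e)) 3))))
step 6: [beta@0] ((\w.false) (let r = (let s = 0 in (let t = s in (\a.false))) in ((if true then (\b.b) else (\c.c)) ((\d.(\e.e)) 3))))
step 7: [let@1.0] ((\w.false) (let r = (let t = 0 in (\a.false)) in ((if true then (\b.b) else (\c.c)) ((\d.(\e.e)) 3))))
step 8: [let@1.0] ((\w.false) (let r = (\a.false) in ((if true then (\b.b) else (\c.c)) ((\d.(\e.e)) 3))))
step 9: [let@1] ((\w.false) ((if true then (\b.b) else (\c.c)) ((\d.(\e.e)) 3)))
step 10: [if@1.0] ((\w.false) ((\b.b) ((\d.(\e.e)) 3)))
step 11: [beta@1.1] ((\w.false) ((\b.b) (\e.e)))
step 12: [beta@1] ((\w.false) (\e.e))
step 13: [beta@root] false

Answer: false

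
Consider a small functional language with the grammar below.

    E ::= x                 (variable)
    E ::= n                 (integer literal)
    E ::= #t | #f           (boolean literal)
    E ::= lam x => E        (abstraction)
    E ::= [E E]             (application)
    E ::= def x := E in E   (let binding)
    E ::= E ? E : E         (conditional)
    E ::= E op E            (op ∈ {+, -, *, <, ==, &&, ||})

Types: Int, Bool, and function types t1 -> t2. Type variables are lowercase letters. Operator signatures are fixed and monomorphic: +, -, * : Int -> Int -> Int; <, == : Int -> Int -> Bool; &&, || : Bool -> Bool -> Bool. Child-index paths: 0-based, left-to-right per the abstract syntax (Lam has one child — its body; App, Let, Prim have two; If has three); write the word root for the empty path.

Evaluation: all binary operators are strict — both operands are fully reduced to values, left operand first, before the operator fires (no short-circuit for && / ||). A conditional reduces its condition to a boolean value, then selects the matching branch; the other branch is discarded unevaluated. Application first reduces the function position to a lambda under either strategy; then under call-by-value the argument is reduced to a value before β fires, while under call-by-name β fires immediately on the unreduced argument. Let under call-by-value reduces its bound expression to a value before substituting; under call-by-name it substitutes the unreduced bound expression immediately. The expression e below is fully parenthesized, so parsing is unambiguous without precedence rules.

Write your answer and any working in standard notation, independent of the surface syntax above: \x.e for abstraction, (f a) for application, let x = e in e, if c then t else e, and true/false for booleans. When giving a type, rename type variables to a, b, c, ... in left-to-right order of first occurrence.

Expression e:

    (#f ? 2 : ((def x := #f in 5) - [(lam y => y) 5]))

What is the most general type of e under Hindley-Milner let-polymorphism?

Working:
  unify Bool ~ Bool
let x : Bool
  unify Int ~ Int
y : a
\y._ : a -> a
  unify a -> a ~ Int -> b
  unify a ~ Int
  unify Int ~ b
_ _ : Int
  unify Int ~ Int
  unify Int ~ Int

Answer: Int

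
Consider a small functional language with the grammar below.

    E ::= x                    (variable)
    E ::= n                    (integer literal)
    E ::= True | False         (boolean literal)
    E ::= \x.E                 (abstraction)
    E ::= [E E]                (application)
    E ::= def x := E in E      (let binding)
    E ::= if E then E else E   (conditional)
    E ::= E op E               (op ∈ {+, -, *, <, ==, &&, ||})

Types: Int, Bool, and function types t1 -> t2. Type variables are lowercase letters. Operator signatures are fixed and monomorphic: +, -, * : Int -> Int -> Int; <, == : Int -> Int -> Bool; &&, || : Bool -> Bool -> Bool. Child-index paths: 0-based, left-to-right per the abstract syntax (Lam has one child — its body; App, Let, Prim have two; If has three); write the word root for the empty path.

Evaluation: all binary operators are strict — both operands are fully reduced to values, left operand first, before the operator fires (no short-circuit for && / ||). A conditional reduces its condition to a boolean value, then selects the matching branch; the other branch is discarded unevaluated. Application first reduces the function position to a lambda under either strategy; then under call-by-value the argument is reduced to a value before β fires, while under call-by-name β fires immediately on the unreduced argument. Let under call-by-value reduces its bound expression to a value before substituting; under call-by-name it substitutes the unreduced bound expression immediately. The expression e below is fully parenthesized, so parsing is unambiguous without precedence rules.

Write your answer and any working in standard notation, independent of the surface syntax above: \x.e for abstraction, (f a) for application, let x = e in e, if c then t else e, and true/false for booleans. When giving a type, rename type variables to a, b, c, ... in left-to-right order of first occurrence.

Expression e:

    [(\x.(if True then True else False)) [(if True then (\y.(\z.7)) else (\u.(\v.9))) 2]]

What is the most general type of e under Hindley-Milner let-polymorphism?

Answer: Bool

Derivation:
  unify Bool ~ Bool
  unify Bool ~ Bool
\x._ : a -> Bool
  unify Bool ~ Bool
\z._ : c -> Int
\y._ : b -> c -> Int
\v._ : e -> Int
\u._ : d -> e -> Int
  unify b -> c -> Int ~ d -> e -> Int
  unify b ~ d
  unify c -> Int ~ e -> Int
  unify c ~ e
  unify Int ~ Int
  unify d -> e -> Int ~ Int -> f
  unify d ~ Int
  unify e -> Int ~ f
_ _ : e -> Int
  unify a -> Bool ~ (e -> Int) -> g
  unify a ~ e -> Int
  unify Bool ~ g
_ _ : Bool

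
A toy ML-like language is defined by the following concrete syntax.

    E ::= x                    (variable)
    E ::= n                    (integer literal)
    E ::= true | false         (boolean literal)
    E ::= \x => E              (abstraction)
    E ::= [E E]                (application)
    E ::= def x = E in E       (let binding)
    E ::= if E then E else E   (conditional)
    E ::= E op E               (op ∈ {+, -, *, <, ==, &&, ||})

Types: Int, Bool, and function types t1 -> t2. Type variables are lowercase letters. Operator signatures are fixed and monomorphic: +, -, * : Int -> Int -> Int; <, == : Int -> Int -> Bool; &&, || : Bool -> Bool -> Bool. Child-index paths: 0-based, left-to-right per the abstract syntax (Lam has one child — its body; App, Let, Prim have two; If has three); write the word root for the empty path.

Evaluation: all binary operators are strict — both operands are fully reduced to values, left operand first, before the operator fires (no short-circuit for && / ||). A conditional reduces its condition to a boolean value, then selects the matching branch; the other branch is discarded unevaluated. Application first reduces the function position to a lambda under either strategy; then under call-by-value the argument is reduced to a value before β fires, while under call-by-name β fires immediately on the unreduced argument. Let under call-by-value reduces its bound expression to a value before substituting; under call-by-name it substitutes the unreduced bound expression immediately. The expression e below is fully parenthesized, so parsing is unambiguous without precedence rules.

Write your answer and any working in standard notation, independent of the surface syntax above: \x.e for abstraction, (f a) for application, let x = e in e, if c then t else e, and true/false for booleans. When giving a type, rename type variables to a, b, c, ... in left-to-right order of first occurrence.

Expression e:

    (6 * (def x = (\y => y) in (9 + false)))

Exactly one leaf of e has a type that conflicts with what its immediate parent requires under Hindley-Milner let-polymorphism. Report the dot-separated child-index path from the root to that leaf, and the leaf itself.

Working:
  unify Int ~ Int
y : a
\y._ : a -> a
let x : forall. a -> a
  unify Int ~ Int
  unify Bool ~ Int
  FAIL: mismatch Bool ~ Int

Answer: 1.1.1 : false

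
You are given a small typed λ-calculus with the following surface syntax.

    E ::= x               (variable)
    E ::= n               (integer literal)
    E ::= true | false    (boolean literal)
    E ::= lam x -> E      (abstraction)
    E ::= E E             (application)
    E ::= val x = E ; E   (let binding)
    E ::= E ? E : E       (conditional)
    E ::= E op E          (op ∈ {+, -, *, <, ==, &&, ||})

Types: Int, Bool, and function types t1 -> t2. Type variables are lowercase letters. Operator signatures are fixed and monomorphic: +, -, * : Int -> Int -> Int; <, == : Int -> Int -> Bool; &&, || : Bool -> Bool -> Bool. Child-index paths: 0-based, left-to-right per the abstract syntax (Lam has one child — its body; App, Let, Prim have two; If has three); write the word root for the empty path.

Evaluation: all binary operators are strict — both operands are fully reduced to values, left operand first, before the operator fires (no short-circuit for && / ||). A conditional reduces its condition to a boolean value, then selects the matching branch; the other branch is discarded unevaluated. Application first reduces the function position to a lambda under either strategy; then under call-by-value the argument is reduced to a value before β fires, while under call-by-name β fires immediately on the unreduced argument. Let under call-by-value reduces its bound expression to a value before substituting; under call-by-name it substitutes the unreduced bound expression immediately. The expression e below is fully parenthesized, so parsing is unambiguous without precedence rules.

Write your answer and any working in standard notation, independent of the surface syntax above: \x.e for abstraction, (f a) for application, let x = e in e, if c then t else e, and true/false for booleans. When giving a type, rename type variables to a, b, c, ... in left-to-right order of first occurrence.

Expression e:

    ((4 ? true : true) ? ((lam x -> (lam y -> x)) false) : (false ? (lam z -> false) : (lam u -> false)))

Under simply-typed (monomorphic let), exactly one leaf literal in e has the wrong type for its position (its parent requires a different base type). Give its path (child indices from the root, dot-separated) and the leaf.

Trace:
  unify Int ~ Bool
  FAIL: mismatch Int ~ Bool

Answer: 0.0 : 4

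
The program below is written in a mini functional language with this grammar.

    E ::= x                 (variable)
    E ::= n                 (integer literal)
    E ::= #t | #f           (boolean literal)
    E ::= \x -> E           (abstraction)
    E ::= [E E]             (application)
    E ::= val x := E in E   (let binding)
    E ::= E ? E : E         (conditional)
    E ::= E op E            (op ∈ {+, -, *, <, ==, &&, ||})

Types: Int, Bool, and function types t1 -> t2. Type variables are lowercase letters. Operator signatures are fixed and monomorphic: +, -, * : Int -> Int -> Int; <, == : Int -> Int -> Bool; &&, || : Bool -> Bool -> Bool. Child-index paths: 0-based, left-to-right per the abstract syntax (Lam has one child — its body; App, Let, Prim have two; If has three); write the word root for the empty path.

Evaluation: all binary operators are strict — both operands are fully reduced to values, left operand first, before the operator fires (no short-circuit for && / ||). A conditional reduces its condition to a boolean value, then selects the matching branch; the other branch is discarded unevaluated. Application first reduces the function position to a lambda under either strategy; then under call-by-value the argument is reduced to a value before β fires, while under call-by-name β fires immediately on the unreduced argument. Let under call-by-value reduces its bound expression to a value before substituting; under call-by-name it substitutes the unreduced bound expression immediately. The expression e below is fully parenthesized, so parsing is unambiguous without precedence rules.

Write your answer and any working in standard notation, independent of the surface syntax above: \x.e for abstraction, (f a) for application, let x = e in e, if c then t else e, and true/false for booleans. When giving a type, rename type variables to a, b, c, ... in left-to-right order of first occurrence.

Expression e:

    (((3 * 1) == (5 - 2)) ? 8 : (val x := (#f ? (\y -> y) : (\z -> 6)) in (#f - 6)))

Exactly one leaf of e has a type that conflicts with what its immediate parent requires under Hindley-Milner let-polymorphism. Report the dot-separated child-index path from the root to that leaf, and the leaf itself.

Trace:
  unify Int ~ Int
  unify Int ~ Int
  unify Int ~ Int
  unify Int ~ Int
  unify Int ~ Int
  unify Int ~ Int
  unify Bool ~ Bool
  unify Bool ~ Bool
y : a
\y._ : a -> a
\z._ : b -> Int
  unify a -> a ~ b -> Int
  unify a ~ b
  unify b ~ Int
let x : Int -> Int
  unify Bool ~ Int
  FAIL: mismatch Bool ~ Int

Answer: 2.1.0 : false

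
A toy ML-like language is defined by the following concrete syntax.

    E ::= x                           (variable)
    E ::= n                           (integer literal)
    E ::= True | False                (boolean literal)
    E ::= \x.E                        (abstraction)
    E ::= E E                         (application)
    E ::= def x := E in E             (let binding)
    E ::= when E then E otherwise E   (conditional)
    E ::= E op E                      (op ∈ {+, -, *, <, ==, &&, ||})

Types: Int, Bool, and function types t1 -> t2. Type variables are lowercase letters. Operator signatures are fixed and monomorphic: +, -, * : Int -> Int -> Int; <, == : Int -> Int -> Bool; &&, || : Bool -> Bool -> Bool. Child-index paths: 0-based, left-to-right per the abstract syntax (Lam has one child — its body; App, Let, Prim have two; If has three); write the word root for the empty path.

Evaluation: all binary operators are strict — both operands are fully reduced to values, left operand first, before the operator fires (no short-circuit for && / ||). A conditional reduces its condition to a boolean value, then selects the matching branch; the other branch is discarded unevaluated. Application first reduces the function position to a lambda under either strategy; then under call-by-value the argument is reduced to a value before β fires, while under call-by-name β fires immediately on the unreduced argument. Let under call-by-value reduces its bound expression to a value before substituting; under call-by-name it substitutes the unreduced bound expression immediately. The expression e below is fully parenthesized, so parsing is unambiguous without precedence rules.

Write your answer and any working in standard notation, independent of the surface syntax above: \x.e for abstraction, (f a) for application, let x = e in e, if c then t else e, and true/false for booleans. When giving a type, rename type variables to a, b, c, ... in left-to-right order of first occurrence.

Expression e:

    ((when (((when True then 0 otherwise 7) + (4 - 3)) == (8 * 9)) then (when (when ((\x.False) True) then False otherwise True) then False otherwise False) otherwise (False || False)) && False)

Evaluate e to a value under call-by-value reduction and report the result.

Answer: false

Trace:
step 0: ((if (((if true then 0 else 7) + (4 - 3)) == (8 * 9)) then (if (if ((\x.false) true) then false else true) then false else false) else (false || false)) && false)
step 1: [if@0.0.0.0] ((if ((0 + (4 - 3)) == (8 * 9)) then (if (if ((\x.false) true) then false else true) then false else false) else (false || false)) && false)
step 2: [delta@0.0.0.1] ((if ((0 + 1) == (8 * 9)) then (if (if ((\x.false) true) then false else true) then false else false) else (false || false)) && false)
step 3: [delta@0.0.0] ((if (1 == (8 * 9)) then (if (if ((\x.false) true) then false else true) then false else false) else (false || false)) && false)
step 4: [delta@0.0.1] ((if (1 == 72) then (if (if ((\x.false) true) then false else true) then false else false) else (false || false)) && false)
step 5: [delta@0.0] ((if false then (if (if ((\x.false) true) then false else true) then false else false) else (false || false)) && false)
step 6: [if@0] ((false || false) && false)
step 7: [delta@0] (false && false)
step 8: [delta@root] false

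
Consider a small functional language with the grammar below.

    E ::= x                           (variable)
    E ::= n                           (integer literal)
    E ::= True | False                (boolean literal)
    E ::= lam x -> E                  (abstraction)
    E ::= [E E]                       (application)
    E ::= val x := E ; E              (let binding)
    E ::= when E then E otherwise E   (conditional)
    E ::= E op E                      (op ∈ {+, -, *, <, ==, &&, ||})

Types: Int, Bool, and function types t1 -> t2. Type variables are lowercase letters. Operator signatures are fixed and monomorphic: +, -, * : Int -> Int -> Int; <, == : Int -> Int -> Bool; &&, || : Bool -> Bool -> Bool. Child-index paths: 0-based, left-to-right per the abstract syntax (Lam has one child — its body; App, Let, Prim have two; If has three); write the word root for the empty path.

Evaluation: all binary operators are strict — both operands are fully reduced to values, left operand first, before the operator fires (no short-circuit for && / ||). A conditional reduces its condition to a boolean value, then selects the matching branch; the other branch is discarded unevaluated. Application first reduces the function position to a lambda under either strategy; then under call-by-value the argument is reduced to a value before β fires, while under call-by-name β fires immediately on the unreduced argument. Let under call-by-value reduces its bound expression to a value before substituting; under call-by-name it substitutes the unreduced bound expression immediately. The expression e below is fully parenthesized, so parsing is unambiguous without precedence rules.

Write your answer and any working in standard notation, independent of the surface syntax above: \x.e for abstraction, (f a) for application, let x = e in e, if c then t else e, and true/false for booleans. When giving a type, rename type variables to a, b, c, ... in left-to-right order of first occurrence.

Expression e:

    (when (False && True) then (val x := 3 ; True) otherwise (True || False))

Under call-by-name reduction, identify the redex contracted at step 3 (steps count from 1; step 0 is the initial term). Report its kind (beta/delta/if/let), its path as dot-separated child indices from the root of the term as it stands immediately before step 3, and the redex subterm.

Answer: delta at root : (true || false)

Working:
step 0: (if (false && true) then (let x = 3 in true) else (true || false))
step 1: [delta@0] (if false then (let x = 3 in true) else (true || false))
step 2: [if@root] (true || false)
step 3: [delta@root] true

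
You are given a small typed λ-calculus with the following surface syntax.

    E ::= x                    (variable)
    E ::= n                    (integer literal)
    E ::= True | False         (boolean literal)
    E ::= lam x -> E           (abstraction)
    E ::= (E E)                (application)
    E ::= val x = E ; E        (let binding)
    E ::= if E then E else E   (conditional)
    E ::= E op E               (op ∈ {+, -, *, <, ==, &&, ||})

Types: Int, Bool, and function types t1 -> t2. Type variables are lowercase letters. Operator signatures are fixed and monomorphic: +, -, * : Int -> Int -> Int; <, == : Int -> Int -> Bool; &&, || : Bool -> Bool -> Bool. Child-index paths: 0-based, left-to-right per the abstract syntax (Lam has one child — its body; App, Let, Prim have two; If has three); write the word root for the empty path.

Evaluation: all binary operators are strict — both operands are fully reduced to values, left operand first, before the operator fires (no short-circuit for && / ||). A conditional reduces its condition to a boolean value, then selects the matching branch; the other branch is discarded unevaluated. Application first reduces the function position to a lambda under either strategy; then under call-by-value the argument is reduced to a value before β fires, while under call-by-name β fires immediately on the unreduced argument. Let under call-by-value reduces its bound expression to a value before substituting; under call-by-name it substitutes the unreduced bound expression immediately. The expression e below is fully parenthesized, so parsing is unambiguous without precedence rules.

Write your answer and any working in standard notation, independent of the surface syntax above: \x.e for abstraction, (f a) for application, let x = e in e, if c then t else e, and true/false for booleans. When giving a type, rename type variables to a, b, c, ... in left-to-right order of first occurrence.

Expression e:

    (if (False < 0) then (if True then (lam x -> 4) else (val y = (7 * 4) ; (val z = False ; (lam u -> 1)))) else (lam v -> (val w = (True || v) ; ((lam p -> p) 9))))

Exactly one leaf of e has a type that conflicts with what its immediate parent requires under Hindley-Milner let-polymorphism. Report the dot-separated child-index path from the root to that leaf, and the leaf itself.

Working:
  unify Bool ~ Int
  FAIL: mismatch Bool ~ Int

Answer: 0.0 : false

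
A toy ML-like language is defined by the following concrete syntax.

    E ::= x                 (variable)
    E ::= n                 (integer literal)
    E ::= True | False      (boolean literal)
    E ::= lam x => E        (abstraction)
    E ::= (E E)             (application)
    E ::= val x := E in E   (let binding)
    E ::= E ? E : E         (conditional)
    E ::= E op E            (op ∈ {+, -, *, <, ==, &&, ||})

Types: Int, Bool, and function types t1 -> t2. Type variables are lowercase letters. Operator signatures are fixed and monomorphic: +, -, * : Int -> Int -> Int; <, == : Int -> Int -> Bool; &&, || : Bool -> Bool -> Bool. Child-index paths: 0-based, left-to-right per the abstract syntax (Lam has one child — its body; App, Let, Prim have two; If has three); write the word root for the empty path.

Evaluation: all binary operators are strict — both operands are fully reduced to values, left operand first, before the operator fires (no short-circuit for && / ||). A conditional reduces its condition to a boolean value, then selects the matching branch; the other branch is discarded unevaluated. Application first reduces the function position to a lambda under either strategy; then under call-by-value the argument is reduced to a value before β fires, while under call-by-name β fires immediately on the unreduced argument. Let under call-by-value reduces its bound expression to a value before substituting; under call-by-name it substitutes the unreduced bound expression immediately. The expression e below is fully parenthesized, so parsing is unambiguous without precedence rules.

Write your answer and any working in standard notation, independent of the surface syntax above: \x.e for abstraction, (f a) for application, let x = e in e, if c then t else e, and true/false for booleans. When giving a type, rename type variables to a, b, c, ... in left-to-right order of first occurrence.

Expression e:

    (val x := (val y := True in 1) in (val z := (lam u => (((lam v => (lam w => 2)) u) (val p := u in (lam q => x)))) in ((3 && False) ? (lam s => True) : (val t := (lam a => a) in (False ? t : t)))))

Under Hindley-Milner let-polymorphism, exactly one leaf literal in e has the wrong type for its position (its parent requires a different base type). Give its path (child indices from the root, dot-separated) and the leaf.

Answer: 1.1.0.0 : 3

Working:
let y : Bool
let x : Int
\w._ : c -> Int
\v._ : b -> c -> Int
u : a
  unify b -> c -> Int ~ a -> d
  unify b ~ a
  unify c -> Int ~ d
_ _ : c -> Int
u : a
let p : a
x : Int
\q._ : e -> Int
  unify c -> Int ~ (e -> Int) -> f
  unify c ~ e -> Int
  unify Int ~ f
_ _ : Int
\u._ : a -> Int
let z : forall. a -> Int
  unify Int ~ Bool
  FAIL: mismatch Int ~ Bool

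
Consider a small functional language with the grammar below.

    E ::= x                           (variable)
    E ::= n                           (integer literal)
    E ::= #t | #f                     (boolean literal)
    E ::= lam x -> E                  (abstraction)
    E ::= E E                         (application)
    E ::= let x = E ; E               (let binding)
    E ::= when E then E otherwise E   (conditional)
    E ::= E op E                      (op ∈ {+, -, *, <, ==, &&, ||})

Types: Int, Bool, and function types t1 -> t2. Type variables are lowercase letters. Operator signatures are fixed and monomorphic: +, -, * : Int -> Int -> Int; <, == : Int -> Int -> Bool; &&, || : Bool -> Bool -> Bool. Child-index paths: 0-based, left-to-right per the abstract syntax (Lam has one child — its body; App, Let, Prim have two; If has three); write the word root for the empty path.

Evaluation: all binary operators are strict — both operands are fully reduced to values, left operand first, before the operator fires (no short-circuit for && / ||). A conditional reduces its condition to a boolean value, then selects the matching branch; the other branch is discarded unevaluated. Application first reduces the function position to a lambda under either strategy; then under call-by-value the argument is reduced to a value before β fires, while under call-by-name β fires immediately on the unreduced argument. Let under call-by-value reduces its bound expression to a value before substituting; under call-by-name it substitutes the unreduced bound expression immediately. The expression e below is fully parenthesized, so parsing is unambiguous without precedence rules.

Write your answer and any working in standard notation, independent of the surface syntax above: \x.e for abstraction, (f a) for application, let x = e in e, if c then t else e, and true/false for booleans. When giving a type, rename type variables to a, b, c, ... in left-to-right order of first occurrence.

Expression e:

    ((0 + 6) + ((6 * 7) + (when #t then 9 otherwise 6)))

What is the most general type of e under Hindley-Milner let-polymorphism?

Derivation:
  unify Int ~ Int
  unify Int ~ Int
  unify Int ~ Int
  unify Int ~ Int
  unify Int ~ Int
  unify Int ~ Int
  unify Bool ~ Bool
  unify Int ~ Int
  unify Int ~ Int
  unify Int ~ Int

Answer: Int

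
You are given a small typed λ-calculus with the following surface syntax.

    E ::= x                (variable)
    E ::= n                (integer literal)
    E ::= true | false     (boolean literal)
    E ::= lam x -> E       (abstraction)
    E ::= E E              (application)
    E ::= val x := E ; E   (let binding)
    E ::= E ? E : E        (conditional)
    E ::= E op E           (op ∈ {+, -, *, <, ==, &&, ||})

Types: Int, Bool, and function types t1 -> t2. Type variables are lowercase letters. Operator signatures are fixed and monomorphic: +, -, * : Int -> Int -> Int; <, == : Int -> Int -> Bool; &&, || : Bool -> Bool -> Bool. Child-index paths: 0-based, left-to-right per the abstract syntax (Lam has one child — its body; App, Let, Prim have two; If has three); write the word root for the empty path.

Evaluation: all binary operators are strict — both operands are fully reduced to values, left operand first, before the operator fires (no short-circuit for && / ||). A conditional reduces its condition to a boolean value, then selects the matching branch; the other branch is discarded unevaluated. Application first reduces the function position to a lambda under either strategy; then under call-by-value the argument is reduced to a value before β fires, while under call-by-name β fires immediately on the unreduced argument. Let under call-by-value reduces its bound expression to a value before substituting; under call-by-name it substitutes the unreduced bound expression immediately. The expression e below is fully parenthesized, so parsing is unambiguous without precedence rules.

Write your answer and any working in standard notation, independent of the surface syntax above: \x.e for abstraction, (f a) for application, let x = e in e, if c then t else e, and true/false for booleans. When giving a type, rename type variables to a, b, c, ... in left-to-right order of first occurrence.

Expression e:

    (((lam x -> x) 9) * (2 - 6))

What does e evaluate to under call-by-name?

Answer: -36

Trace:
step 0: (((\x.x) 9) * (2 - 6))
step 1: [beta@0] (9 * (2 - 6))
step 2: [delta@1] (9 * -4)
step 3: [delta@root] -36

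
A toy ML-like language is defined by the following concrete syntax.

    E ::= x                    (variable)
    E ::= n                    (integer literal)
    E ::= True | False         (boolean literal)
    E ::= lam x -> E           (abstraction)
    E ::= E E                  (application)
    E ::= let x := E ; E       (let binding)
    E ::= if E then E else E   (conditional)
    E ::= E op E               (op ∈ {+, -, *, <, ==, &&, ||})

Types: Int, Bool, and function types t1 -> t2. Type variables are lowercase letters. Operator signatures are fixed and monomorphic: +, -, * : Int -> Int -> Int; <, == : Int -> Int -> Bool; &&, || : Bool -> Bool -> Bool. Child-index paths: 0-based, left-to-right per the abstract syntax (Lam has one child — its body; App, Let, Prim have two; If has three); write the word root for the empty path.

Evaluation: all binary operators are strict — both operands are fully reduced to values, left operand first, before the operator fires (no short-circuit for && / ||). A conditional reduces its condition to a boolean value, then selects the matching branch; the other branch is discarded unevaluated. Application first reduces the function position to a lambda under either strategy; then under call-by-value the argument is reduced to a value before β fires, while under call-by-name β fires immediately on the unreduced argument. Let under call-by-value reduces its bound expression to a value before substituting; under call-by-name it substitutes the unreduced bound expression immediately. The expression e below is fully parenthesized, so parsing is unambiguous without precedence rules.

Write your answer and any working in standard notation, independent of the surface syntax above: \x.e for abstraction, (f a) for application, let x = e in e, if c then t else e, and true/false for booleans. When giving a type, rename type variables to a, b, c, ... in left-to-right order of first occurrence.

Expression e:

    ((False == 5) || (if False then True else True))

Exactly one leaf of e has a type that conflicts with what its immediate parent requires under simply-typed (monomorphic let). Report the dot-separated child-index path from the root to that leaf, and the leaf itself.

Answer: 0.0 : false

Working:
  unify Bool ~ Int
  FAIL: mismatch Bool ~ Int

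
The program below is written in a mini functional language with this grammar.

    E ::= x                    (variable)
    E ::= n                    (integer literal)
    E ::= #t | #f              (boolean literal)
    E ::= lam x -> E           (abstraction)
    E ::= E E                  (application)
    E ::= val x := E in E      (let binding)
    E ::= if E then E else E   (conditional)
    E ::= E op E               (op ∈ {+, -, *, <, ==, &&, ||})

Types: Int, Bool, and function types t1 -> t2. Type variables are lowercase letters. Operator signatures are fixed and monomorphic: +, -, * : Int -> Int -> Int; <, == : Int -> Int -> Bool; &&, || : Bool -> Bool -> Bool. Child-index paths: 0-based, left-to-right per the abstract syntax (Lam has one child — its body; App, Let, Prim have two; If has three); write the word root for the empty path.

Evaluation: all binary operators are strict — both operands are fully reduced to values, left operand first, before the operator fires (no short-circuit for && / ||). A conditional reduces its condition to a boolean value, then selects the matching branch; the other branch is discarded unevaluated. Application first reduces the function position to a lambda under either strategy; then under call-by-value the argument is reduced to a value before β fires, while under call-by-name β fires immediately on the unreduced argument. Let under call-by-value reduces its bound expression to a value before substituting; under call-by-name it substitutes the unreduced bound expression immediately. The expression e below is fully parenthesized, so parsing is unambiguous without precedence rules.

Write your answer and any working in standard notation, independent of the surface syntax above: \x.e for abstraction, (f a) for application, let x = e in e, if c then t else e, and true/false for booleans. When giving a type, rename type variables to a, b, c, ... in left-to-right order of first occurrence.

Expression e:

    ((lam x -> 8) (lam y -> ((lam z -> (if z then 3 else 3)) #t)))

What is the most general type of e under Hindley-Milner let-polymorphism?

Derivation:
\x._ : a -> Int
z : c
  unify c ~ Bool
  unify Int ~ Int
\z._ : Bool -> Int
  unify Bool -> Int ~ Bool -> d
  unify Bool ~ Bool
  unify Int ~ d
_ _ : Int
\y._ : b -> Int
  unify a -> Int ~ (b -> Int) -> e
  unify a ~ b -> Int
  unify Int ~ e
_ _ : Int

Answer: Int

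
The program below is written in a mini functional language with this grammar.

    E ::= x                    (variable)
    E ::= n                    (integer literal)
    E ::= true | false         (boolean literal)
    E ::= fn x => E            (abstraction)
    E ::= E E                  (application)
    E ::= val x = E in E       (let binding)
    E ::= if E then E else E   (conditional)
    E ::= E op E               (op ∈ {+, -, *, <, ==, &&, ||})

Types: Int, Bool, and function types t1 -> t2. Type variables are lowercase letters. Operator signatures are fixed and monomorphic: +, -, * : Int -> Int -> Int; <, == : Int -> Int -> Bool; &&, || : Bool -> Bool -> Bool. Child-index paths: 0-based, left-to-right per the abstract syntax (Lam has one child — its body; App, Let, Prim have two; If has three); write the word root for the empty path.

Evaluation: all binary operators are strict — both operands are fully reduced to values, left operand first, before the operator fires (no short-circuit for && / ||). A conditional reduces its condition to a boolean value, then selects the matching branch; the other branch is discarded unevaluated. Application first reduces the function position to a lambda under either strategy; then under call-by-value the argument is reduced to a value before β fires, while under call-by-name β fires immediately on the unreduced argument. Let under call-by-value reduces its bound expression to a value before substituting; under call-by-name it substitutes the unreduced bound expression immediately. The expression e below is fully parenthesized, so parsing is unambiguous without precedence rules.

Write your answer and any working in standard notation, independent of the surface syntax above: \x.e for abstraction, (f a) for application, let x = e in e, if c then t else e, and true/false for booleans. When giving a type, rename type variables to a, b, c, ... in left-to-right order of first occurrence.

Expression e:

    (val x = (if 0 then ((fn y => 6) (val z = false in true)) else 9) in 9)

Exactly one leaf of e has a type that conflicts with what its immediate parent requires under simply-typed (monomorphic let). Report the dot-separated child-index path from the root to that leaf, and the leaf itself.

Answer: 0.0 : 0

Working:
  unify Int ~ Bool
  FAIL: mismatch Int ~ Bool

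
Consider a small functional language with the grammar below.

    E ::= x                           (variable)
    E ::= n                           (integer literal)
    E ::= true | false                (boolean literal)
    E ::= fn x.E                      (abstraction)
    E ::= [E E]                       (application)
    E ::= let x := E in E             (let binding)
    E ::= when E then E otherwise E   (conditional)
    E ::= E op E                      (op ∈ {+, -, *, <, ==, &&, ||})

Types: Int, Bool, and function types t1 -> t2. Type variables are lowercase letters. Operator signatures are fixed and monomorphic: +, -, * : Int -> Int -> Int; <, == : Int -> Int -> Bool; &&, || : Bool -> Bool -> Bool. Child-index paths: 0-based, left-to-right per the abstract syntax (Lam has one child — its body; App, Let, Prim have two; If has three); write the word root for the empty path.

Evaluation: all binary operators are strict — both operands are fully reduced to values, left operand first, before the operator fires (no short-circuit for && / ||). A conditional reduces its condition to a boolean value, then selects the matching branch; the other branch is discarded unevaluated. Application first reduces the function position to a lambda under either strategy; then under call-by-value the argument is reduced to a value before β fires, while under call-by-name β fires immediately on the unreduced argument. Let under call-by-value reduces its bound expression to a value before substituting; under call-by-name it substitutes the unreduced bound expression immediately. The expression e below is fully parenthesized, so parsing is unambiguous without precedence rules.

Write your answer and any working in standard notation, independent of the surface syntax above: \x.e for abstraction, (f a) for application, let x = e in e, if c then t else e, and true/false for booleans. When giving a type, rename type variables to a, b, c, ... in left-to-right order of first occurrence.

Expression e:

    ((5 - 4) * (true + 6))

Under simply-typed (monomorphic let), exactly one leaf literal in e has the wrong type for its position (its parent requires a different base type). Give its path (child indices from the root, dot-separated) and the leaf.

Working:
  unify Int ~ Int
  unify Int ~ Int
  unify Int ~ Int
  unify Bool ~ Int
  FAIL: mismatch Bool ~ Int

Answer: 1.0 : true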